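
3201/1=3201  =  3201.00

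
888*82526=73283088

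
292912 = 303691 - 10779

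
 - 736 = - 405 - 331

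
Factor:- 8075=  -5^2*17^1*19^1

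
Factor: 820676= 2^2  *  199^1 * 1031^1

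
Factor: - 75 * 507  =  -3^2*5^2 * 13^2= -38025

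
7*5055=35385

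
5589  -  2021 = 3568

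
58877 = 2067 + 56810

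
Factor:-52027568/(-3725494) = 2^3*23^ (-1)*80989^(  -  1 )*3251723^1 = 26013784/1862747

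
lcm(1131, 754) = 2262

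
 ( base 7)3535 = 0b10100010100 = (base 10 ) 1300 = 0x514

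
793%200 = 193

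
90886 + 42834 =133720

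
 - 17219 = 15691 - 32910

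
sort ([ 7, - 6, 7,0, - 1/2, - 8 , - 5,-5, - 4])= [-8, - 6, - 5, - 5,- 4, - 1/2, 0, 7 , 7]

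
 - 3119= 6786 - 9905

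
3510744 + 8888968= 12399712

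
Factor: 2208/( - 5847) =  - 736/1949 = - 2^5*23^1*1949^( - 1) 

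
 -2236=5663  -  7899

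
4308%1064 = 52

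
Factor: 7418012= 2^2*7^2*37847^1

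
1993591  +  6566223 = 8559814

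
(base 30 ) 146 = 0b10000000010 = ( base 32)102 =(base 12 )716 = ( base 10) 1026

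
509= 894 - 385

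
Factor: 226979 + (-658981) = -432002 = - 2^1*61^1*3541^1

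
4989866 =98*50917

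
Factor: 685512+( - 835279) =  - 149767 = - 149767^1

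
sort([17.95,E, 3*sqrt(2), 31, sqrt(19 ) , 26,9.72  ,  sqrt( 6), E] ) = [ sqrt( 6 ),E, E, 3*sqrt (2 ) , sqrt( 19 ),9.72,17.95,26, 31 ]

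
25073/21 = 1193 + 20/21=1193.95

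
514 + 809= 1323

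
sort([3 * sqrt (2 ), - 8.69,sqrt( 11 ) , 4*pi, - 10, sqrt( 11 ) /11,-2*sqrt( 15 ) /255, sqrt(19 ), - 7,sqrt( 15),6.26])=[ - 10 , - 8.69,-7, - 2*sqrt( 15 ) /255, sqrt( 11) /11, sqrt( 11 ),  sqrt( 15 ), 3*sqrt( 2),sqrt( 19), 6.26, 4*pi]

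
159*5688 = 904392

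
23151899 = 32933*703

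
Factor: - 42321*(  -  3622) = 153286662 = 2^1 * 3^1*1811^1* 14107^1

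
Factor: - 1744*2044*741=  - 2641469376 = - 2^6 *3^1 *7^1*13^1*19^1*73^1 *109^1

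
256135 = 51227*5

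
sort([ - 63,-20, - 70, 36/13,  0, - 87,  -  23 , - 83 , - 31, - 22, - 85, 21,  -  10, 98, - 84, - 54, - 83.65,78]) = [ - 87, - 85, -84, - 83.65, - 83, - 70, - 63, - 54,-31, - 23, - 22, - 20 , - 10, 0,36/13  ,  21,78, 98 ]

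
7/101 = 7/101 = 0.07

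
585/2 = 292 + 1/2=292.50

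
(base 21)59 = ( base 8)162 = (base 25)4E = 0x72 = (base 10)114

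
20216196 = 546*37026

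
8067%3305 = 1457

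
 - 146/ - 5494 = 73/2747 = 0.03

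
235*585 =137475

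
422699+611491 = 1034190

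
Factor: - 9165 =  - 3^1*5^1*13^1*47^1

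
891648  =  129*6912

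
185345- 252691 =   -  67346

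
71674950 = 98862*725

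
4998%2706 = 2292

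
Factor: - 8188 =  -  2^2*23^1*89^1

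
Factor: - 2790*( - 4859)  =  2^1 * 3^2*5^1*31^1*43^1*113^1 = 13556610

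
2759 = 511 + 2248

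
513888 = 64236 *8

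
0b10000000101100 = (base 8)20054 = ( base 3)102022001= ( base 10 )8236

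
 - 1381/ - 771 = 1+610/771 = 1.79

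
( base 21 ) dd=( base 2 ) 100011110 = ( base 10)286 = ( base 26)B0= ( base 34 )8E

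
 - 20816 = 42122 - 62938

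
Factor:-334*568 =- 2^4 * 71^1 * 167^1 =- 189712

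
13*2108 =27404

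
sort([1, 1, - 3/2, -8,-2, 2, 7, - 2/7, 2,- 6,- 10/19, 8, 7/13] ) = [  -  8,- 6,-2, -3/2,-10/19, - 2/7,7/13, 1,  1, 2, 2,7, 8] 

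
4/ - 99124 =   -  1/24781 = -0.00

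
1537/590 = 1537/590 = 2.61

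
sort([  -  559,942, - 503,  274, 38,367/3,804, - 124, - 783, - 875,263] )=[ - 875,-783,-559, - 503, - 124, 38,367/3, 263,274,804, 942 ]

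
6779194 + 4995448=11774642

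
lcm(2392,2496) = 57408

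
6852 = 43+6809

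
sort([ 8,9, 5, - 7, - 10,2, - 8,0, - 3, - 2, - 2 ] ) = [-10,  -  8, - 7 , - 3, - 2, - 2,0, 2,5,  8,9] 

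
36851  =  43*857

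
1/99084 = 1/99084  =  0.00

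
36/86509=36/86509 = 0.00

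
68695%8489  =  783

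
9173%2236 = 229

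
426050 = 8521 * 50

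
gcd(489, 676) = 1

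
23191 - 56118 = - 32927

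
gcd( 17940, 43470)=690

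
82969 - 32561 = 50408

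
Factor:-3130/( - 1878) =3^( - 1)* 5^1= 5/3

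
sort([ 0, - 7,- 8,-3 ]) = [ -8,  -  7,  -  3,0]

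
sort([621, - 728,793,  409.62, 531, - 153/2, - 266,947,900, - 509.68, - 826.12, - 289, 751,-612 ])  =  [  -  826.12,  -  728, - 612, - 509.68, - 289 , - 266 , - 153/2, 409.62,531,621,751,793,900, 947]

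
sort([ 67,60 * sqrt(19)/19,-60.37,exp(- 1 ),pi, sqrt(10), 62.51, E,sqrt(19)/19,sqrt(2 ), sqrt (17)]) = [- 60.37, sqrt( 19) /19, exp( - 1 ) , sqrt(2 ), E,pi , sqrt(10),sqrt ( 17 ),60*sqrt(19 )/19,62.51,67] 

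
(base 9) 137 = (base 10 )115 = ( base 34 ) 3d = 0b1110011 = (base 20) 5f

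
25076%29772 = 25076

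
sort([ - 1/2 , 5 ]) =[ - 1/2, 5] 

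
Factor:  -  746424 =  - 2^3*3^2*7^1*1481^1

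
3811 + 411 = 4222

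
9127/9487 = 9127/9487 = 0.96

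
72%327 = 72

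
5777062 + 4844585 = 10621647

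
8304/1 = 8304= 8304.00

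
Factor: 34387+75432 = 109819^1 = 109819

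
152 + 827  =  979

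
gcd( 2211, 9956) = 1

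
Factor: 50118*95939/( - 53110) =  - 2404135401/26555 = - 3^1*5^( - 1)*47^( - 1)*113^( - 1)*197^1*487^1*8353^1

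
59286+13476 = 72762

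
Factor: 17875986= 2^1 * 3^1*331^1*9001^1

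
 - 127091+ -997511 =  - 1124602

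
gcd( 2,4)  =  2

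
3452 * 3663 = 12644676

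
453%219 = 15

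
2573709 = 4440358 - 1866649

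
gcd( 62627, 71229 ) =1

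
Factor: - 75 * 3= - 225 = -3^2*5^2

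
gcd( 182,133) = 7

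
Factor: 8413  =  47^1 * 179^1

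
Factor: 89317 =89317^1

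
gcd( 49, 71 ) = 1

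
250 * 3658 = 914500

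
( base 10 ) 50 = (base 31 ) 1j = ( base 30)1K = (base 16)32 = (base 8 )62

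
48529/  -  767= - 64 + 43/59 =-63.27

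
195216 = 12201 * 16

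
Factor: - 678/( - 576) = 113/96= 2^( - 5)*3^(  -  1)*113^1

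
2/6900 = 1/3450 = 0.00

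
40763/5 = 40763/5 = 8152.60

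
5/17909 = 5/17909 = 0.00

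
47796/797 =59 + 773/797 =59.97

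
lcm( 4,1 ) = 4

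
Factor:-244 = -2^2*61^1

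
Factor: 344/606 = 172/303 = 2^2* 3^( - 1)*43^1*101^(-1)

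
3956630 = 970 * 4079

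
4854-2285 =2569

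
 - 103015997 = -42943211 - 60072786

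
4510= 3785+725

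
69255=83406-14151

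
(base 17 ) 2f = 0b110001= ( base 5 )144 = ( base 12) 41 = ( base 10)49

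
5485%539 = 95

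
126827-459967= - 333140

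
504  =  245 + 259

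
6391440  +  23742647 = 30134087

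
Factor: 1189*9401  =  7^1*17^1*29^1*41^1*79^1 = 11177789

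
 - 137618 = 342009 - 479627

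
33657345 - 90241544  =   - 56584199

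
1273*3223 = 4102879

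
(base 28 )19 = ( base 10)37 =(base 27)1a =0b100101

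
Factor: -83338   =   - 2^1*41669^1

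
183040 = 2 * 91520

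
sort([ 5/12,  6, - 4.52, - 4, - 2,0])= [ - 4.52, - 4, - 2,0, 5/12 , 6]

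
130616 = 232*563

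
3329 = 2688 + 641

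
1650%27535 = 1650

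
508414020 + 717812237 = 1226226257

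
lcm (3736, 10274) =41096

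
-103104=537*( - 192 ) 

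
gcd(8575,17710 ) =35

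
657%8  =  1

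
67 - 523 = - 456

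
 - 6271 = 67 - 6338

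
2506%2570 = 2506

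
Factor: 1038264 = 2^3*3^1*43261^1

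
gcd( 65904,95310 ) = 6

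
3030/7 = 3030/7 = 432.86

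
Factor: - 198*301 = -2^1*3^2*7^1*11^1*43^1 = - 59598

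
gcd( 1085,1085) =1085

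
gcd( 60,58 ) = 2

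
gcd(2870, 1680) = 70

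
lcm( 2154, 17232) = 17232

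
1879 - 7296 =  - 5417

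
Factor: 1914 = 2^1*3^1*11^1* 29^1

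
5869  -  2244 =3625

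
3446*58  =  199868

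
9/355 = 9/355 = 0.03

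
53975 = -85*( - 635 ) 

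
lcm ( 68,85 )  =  340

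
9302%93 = 2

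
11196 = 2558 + 8638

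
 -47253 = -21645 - 25608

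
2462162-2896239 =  - 434077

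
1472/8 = 184= 184.00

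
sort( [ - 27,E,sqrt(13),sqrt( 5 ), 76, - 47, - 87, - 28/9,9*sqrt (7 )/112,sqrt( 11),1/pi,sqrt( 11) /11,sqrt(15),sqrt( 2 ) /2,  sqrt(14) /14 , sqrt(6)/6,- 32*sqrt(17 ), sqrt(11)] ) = [ - 32*sqrt (17 ),- 87 , - 47, - 27,-28/9,9*sqrt(7 )/112,sqrt(14 )/14, sqrt(11)/11, 1/pi, sqrt ( 6)/6,sqrt(2)/2,sqrt(5 ),E,sqrt(11 ),sqrt( 11 ),  sqrt(13),sqrt(15 ), 76]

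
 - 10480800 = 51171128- 61651928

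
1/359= 1/359 = 0.00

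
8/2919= 8/2919 = 0.00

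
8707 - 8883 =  - 176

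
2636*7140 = 18821040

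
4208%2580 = 1628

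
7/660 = 7/660 = 0.01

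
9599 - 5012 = 4587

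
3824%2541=1283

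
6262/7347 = 202/237 =0.85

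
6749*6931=46777319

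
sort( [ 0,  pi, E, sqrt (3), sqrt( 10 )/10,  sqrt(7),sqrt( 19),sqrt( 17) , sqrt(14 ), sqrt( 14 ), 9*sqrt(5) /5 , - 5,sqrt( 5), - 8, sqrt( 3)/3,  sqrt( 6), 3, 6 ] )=[ - 8 ,  -  5, 0,sqrt(10 ) /10,sqrt( 3)/3,sqrt (3),sqrt( 5),sqrt( 6 ),sqrt( 7 ), E, 3 , pi,sqrt( 14), sqrt( 14 ) , 9*sqrt( 5)/5,sqrt( 17 ), sqrt ( 19 ),6 ]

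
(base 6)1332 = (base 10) 344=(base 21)g8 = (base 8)530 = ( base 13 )206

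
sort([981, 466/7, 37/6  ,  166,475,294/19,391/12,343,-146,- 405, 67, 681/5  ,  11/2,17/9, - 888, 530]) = [-888, - 405,- 146,17/9,  11/2, 37/6,  294/19, 391/12,  466/7, 67,681/5,166 , 343, 475, 530, 981]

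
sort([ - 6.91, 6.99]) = [-6.91,  6.99]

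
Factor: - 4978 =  - 2^1*19^1*131^1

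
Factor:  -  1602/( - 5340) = 2^( - 1)*3^1*5^( - 1) = 3/10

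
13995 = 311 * 45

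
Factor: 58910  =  2^1*5^1*43^1  *137^1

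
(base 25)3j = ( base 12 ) 7a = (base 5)334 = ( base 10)94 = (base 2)1011110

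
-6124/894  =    -  7+67/447 = -6.85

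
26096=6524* 4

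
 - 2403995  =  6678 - 2410673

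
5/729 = 5/729 = 0.01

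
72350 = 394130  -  321780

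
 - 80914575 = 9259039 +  - 90173614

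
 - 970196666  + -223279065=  - 1193475731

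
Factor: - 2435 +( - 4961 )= - 2^2*43^2 = - 7396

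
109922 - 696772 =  - 586850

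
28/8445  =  28/8445 = 0.00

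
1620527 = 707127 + 913400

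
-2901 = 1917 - 4818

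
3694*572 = 2112968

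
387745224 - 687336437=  - 299591213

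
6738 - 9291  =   - 2553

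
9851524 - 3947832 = 5903692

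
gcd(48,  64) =16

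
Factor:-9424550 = -2^1*5^2*188491^1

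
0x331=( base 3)1010021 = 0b1100110001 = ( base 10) 817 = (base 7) 2245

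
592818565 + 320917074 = 913735639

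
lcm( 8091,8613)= 267003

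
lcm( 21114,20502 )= 1414638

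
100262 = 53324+46938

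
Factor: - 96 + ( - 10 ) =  - 106 = - 2^1*53^1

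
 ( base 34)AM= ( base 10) 362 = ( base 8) 552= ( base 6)1402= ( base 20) I2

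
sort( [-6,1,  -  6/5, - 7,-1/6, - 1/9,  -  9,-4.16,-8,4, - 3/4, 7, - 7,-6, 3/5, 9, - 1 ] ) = [-9,-8,- 7, - 7, - 6 ,-6, - 4.16, - 6/5, - 1, - 3/4, - 1/6, - 1/9,3/5,1, 4,7,9] 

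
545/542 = 1 + 3/542 = 1.01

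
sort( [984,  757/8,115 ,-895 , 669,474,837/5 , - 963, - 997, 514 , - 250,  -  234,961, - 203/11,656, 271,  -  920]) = [-997 , - 963 ,-920, - 895, - 250,-234, - 203/11, 757/8, 115, 837/5,271 , 474 , 514, 656, 669, 961,984]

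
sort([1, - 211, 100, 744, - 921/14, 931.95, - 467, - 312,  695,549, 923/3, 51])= [ - 467, - 312, - 211, - 921/14, 1,  51, 100,  923/3,549 , 695, 744,931.95 ]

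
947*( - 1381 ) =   -  1307807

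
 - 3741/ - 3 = 1247 + 0/1 = 1247.00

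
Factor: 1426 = 2^1*23^1*31^1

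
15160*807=12234120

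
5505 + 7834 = 13339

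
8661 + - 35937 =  - 27276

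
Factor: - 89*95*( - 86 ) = 727130  =  2^1*5^1*19^1*43^1*89^1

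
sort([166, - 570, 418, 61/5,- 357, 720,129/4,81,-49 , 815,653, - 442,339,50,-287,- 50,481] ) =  [-570,-442, - 357, - 287,-50, - 49,61/5,129/4,  50, 81,166, 339, 418, 481,653,  720, 815 ] 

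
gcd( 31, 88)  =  1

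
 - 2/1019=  - 2/1019 = - 0.00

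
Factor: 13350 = 2^1*3^1*5^2*89^1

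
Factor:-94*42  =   - 3948 = -2^2*3^1*7^1*47^1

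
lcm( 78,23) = 1794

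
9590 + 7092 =16682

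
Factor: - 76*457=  - 2^2*19^1*457^1 = - 34732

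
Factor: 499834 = 2^1 * 17^1 * 61^1*241^1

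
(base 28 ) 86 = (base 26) 8M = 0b11100110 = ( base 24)9E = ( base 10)230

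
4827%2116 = 595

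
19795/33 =599  +  28/33= 599.85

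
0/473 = 0 = 0.00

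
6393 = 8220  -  1827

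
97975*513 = 50261175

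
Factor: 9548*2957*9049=2^2*7^1*11^1 *31^1*2957^1*9049^1= 255484362364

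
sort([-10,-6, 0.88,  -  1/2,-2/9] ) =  [ - 10, - 6, - 1/2, - 2/9,0.88]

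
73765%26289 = 21187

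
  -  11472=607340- 618812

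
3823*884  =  3379532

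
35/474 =35/474 = 0.07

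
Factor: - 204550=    - 2^1*5^2* 4091^1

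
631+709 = 1340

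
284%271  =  13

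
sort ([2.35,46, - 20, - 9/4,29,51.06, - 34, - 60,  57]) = [ - 60, - 34, - 20,  -  9/4,2.35,29,46,51.06, 57]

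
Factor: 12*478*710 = 4072560=2^4*3^1*5^1 * 71^1*239^1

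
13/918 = 13/918 = 0.01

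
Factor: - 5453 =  - 7^1*19^1*41^1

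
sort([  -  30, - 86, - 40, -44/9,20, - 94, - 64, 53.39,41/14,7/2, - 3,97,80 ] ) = [ - 94, - 86,-64,- 40, -30, - 44/9, - 3,41/14,  7/2,20,53.39,80,  97 ]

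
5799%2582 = 635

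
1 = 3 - 2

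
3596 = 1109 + 2487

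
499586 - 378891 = 120695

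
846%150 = 96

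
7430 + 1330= 8760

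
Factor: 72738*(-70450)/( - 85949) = 3636900/61 = 2^2*3^4*5^2*61^(-1) * 449^1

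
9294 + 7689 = 16983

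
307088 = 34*9032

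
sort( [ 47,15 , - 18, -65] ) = [-65, - 18,15,47] 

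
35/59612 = 5/8516 = 0.00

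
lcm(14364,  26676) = 186732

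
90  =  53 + 37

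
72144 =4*18036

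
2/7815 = 2/7815 = 0.00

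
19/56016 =19/56016 = 0.00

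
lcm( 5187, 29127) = 378651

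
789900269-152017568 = 637882701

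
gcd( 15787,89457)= 1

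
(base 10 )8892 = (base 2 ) 10001010111100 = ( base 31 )97q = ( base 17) 1DD1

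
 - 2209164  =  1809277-4018441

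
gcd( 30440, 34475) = 5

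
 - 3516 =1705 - 5221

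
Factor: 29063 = 29063^1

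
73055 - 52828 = 20227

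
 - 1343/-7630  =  1343/7630  =  0.18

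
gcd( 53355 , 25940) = 5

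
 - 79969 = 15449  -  95418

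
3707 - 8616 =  - 4909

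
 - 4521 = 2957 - 7478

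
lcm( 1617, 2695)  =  8085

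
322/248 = 161/124 = 1.30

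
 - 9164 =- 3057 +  - 6107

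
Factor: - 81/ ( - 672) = 2^( - 5)*3^3*7^ (  -  1 )=27/224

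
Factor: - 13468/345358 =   -  2^1*7^1*  359^( - 1) =- 14/359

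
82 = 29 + 53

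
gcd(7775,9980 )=5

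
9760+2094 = 11854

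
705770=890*793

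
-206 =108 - 314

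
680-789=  -109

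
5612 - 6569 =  - 957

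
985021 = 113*8717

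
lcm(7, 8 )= 56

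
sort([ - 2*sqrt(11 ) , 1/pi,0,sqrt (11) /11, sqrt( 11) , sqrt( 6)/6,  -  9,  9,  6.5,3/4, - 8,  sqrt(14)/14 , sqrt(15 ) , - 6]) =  [ - 9 , - 8, - 2*sqrt(11), - 6 , 0, sqrt(14) /14 , sqrt (11)/11,  1/pi, sqrt( 6)/6,  3/4, sqrt( 11),sqrt( 15 ), 6.5, 9 ]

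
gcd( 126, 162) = 18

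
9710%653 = 568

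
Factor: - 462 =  - 2^1*3^1 * 7^1*11^1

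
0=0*212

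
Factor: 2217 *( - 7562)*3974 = -66623927196 = - 2^2*3^1*19^1*199^1*739^1*1987^1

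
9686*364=3525704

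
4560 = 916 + 3644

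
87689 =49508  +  38181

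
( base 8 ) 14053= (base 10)6187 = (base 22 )ch5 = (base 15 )1c77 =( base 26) 93p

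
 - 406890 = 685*(-594)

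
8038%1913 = 386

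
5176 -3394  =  1782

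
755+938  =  1693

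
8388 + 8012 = 16400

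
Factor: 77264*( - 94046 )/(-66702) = 3633185072/33351 =2^4*3^( - 1 )*11^1 *59^1* 439^1*797^1*11117^(-1 )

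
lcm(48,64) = 192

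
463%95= 83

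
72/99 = 8/11 =0.73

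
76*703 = 53428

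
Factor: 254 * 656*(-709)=-2^5*41^1*127^1 * 709^1 = -118136416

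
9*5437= 48933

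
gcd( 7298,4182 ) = 82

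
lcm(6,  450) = 450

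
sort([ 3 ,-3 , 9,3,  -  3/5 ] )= [ - 3, - 3/5,3,3, 9]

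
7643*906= 6924558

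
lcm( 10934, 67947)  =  951258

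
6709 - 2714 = 3995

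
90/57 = 1 + 11/19=1.58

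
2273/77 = 29+40/77 = 29.52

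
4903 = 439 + 4464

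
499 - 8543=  - 8044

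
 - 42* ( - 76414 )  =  3209388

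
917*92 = 84364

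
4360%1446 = 22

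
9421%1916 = 1757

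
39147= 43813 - 4666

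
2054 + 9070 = 11124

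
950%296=62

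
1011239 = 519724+491515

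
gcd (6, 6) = 6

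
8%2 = 0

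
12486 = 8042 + 4444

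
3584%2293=1291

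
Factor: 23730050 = 2^1*5^2*19^1*24979^1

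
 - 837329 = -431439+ - 405890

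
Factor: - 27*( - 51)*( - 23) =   -  31671= - 3^4*17^1*23^1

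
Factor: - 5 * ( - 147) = 3^1*5^1*7^2 = 735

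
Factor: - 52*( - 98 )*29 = 147784 = 2^3*7^2*  13^1 *29^1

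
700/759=700/759  =  0.92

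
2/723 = 2/723 = 0.00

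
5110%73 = 0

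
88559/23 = 88559/23 = 3850.39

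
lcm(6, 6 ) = 6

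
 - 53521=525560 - 579081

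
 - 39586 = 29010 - 68596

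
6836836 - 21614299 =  - 14777463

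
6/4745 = 6/4745 = 0.00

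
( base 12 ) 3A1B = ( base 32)6fn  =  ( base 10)6647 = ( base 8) 14767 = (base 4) 1213313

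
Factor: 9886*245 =2^1*5^1*7^2*4943^1  =  2422070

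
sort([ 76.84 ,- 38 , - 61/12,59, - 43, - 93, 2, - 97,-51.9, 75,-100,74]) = [ - 100, - 97, - 93, - 51.9, - 43,-38, - 61/12,2, 59, 74,75, 76.84 ]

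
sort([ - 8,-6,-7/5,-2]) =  [ - 8, - 6, - 2, - 7/5] 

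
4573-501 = 4072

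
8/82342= 4/41171  =  0.00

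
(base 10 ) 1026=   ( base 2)10000000010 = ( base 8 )2002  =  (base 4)100002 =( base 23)1le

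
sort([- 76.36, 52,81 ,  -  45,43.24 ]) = [ - 76.36, - 45,43.24,52,81] 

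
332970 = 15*22198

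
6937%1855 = 1372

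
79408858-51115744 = 28293114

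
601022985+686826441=1287849426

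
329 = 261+68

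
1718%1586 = 132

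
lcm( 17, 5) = 85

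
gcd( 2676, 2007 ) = 669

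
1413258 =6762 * 209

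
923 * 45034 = 41566382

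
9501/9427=1 + 74/9427 = 1.01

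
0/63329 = 0  =  0.00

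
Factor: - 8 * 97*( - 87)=2^3*3^1*29^1*97^1= 67512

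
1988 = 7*284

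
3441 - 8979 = -5538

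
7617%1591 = 1253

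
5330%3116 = 2214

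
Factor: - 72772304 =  - 2^4*11^2*37589^1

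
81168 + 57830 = 138998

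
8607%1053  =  183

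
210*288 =60480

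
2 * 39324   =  78648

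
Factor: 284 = 2^2*71^1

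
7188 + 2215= 9403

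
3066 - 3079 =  - 13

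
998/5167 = 998/5167 =0.19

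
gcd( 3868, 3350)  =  2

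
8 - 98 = - 90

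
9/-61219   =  -1+61210/61219= -0.00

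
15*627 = 9405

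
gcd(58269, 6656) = 1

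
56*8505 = 476280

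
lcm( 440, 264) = 1320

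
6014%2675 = 664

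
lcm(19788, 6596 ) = 19788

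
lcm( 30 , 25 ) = 150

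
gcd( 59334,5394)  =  5394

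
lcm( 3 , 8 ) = 24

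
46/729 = 46/729 = 0.06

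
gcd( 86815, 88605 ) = 895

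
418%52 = 2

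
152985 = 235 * 651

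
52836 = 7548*7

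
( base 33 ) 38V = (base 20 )8I2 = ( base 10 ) 3562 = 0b110111101010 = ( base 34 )32q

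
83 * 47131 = 3911873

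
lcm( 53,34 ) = 1802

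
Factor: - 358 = - 2^1 * 179^1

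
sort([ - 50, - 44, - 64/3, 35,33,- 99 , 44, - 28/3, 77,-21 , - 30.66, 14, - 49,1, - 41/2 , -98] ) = [ - 99, - 98, - 50, - 49, -44, - 30.66,-64/3, - 21, - 41/2, -28/3,1,14,33, 35,44, 77 ] 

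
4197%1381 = 54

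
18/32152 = 9/16076=   0.00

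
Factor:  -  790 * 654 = -516660  =  - 2^2*3^1*5^1*79^1 * 109^1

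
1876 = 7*268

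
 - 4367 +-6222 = - 10589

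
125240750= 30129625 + 95111125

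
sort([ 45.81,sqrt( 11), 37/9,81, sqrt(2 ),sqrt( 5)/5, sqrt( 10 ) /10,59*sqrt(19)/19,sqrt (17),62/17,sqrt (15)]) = [sqrt( 10)/10,sqrt( 5)/5,  sqrt(2),sqrt ( 11),62/17,sqrt( 15 ), 37/9,sqrt (17 ),59*sqrt( 19)/19,45.81, 81]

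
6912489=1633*4233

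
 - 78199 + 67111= -11088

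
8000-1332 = 6668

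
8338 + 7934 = 16272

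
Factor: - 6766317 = -3^2*751813^1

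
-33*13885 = - 458205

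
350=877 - 527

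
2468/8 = 617/2 = 308.50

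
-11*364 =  - 4004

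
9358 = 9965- 607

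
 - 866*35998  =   - 31174268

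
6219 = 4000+2219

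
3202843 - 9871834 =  - 6668991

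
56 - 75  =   - 19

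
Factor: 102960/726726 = 120/847 = 2^3*3^1 * 5^1*7^(-1)*11^(  -  2)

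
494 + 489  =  983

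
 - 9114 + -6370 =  - 15484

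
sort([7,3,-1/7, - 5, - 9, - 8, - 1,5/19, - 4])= [ - 9,-8, - 5, - 4, - 1, - 1/7,5/19, 3,7] 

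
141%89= 52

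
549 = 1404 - 855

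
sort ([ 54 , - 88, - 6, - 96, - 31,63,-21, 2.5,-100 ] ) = [  -  100, - 96,-88, - 31, - 21,- 6, 2.5,54, 63]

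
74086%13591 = 6131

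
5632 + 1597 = 7229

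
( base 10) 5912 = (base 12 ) 3508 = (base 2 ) 1011100011000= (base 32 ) 5oo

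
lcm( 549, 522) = 31842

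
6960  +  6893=13853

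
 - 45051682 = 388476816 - 433528498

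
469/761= 469/761= 0.62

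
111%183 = 111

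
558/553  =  558/553 = 1.01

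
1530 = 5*306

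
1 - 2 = -1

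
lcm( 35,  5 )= 35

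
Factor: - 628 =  - 2^2*157^1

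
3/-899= - 3/899  =  - 0.00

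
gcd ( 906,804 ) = 6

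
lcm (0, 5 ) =0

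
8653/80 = 8653/80 = 108.16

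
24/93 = 8/31 =0.26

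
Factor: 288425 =5^2*83^1*139^1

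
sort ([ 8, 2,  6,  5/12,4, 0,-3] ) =[ - 3, 0, 5/12, 2,4,6,8 ]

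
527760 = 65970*8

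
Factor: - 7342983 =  - 3^2* 37^1*22051^1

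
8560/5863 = 1+2697/5863 = 1.46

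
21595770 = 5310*4067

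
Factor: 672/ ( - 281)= - 2^5*3^1 * 7^1 *281^( -1)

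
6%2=0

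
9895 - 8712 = 1183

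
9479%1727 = 844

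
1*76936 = 76936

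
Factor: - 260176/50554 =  - 2^3* 101^1 *157^( - 1 ) = - 808/157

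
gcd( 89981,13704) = 1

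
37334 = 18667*2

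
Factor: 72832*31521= 2^7*3^1*7^1 * 19^1*79^1*569^1 = 2295737472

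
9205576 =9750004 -544428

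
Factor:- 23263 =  - 43^1 * 541^1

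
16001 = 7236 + 8765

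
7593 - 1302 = 6291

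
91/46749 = 91/46749= 0.00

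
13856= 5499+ 8357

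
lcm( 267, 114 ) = 10146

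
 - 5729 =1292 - 7021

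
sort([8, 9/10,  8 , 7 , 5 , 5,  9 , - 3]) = [  -  3, 9/10, 5,5, 7 , 8, 8, 9 ]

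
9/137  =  9/137= 0.07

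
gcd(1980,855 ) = 45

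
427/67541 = 427/67541   =  0.01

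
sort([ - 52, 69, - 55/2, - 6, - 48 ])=[- 52 , - 48, - 55/2, - 6, 69 ] 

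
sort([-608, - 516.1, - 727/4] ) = [ - 608, - 516.1, - 727/4]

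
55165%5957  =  1552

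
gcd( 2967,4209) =69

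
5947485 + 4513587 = 10461072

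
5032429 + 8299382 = 13331811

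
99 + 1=100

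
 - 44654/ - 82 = 544+23/41= 544.56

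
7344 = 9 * 816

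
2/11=2/11 = 0.18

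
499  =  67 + 432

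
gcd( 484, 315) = 1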